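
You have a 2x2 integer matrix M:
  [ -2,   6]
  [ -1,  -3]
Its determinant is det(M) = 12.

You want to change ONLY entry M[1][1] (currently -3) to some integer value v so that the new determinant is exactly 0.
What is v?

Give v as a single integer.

det is linear in entry M[1][1]: det = old_det + (v - -3) * C_11
Cofactor C_11 = -2
Want det = 0: 12 + (v - -3) * -2 = 0
  (v - -3) = -12 / -2 = 6
  v = -3 + (6) = 3

Answer: 3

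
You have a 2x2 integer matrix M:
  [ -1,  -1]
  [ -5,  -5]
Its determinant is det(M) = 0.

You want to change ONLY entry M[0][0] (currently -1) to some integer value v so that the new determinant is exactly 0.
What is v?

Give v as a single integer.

Answer: -1

Derivation:
det is linear in entry M[0][0]: det = old_det + (v - -1) * C_00
Cofactor C_00 = -5
Want det = 0: 0 + (v - -1) * -5 = 0
  (v - -1) = 0 / -5 = 0
  v = -1 + (0) = -1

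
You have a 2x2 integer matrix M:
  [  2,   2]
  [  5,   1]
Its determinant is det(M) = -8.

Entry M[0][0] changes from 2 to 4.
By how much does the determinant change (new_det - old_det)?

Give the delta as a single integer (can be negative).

Answer: 2

Derivation:
Cofactor C_00 = 1
Entry delta = 4 - 2 = 2
Det delta = entry_delta * cofactor = 2 * 1 = 2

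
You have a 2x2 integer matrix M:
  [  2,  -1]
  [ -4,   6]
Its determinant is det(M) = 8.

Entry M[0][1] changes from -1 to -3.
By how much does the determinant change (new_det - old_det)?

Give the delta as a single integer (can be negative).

Cofactor C_01 = 4
Entry delta = -3 - -1 = -2
Det delta = entry_delta * cofactor = -2 * 4 = -8

Answer: -8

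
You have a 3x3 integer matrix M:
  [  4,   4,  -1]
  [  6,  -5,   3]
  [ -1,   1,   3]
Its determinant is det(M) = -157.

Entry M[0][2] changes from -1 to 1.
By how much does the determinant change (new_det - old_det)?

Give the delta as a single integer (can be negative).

Answer: 2

Derivation:
Cofactor C_02 = 1
Entry delta = 1 - -1 = 2
Det delta = entry_delta * cofactor = 2 * 1 = 2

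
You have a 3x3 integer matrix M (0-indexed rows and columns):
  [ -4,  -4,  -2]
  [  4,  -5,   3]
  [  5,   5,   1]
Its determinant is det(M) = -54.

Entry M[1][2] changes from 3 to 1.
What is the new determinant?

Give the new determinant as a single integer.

det is linear in row 1: changing M[1][2] by delta changes det by delta * cofactor(1,2).
Cofactor C_12 = (-1)^(1+2) * minor(1,2) = 0
Entry delta = 1 - 3 = -2
Det delta = -2 * 0 = 0
New det = -54 + 0 = -54

Answer: -54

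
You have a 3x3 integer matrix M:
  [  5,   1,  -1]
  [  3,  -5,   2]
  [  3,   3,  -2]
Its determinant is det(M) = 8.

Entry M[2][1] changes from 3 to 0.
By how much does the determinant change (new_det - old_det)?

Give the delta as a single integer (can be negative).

Cofactor C_21 = -13
Entry delta = 0 - 3 = -3
Det delta = entry_delta * cofactor = -3 * -13 = 39

Answer: 39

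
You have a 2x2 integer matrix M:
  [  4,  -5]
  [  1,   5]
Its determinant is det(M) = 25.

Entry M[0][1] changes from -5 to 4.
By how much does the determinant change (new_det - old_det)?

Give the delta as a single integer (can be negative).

Cofactor C_01 = -1
Entry delta = 4 - -5 = 9
Det delta = entry_delta * cofactor = 9 * -1 = -9

Answer: -9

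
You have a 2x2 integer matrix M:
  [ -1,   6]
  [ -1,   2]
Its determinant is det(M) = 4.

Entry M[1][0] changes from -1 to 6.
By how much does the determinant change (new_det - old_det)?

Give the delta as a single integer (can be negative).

Answer: -42

Derivation:
Cofactor C_10 = -6
Entry delta = 6 - -1 = 7
Det delta = entry_delta * cofactor = 7 * -6 = -42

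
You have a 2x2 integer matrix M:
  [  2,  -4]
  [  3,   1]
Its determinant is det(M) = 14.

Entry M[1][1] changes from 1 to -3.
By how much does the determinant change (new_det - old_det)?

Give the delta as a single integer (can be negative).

Answer: -8

Derivation:
Cofactor C_11 = 2
Entry delta = -3 - 1 = -4
Det delta = entry_delta * cofactor = -4 * 2 = -8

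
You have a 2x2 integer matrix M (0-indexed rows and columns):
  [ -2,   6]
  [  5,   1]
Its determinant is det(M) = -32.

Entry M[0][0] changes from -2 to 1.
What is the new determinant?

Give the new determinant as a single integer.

det is linear in row 0: changing M[0][0] by delta changes det by delta * cofactor(0,0).
Cofactor C_00 = (-1)^(0+0) * minor(0,0) = 1
Entry delta = 1 - -2 = 3
Det delta = 3 * 1 = 3
New det = -32 + 3 = -29

Answer: -29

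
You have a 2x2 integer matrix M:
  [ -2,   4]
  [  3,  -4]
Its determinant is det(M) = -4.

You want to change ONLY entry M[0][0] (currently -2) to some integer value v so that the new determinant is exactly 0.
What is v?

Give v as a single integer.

det is linear in entry M[0][0]: det = old_det + (v - -2) * C_00
Cofactor C_00 = -4
Want det = 0: -4 + (v - -2) * -4 = 0
  (v - -2) = 4 / -4 = -1
  v = -2 + (-1) = -3

Answer: -3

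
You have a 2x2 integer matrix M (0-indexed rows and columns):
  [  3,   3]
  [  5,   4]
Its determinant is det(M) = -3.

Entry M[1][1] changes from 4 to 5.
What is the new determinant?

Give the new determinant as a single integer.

det is linear in row 1: changing M[1][1] by delta changes det by delta * cofactor(1,1).
Cofactor C_11 = (-1)^(1+1) * minor(1,1) = 3
Entry delta = 5 - 4 = 1
Det delta = 1 * 3 = 3
New det = -3 + 3 = 0

Answer: 0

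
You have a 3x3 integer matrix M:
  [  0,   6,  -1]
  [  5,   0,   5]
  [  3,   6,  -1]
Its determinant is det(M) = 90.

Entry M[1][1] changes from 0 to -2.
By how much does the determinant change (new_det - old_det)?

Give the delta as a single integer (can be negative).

Answer: -6

Derivation:
Cofactor C_11 = 3
Entry delta = -2 - 0 = -2
Det delta = entry_delta * cofactor = -2 * 3 = -6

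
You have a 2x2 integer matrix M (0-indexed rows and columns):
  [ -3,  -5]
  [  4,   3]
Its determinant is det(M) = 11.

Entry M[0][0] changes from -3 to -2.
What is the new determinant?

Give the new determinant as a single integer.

Answer: 14

Derivation:
det is linear in row 0: changing M[0][0] by delta changes det by delta * cofactor(0,0).
Cofactor C_00 = (-1)^(0+0) * minor(0,0) = 3
Entry delta = -2 - -3 = 1
Det delta = 1 * 3 = 3
New det = 11 + 3 = 14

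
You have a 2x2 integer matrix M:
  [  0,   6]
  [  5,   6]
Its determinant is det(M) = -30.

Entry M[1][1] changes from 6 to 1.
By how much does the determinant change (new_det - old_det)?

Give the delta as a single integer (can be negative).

Answer: 0

Derivation:
Cofactor C_11 = 0
Entry delta = 1 - 6 = -5
Det delta = entry_delta * cofactor = -5 * 0 = 0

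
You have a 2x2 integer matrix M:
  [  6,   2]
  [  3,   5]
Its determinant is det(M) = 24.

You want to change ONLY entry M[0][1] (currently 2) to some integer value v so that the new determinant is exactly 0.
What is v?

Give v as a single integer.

Answer: 10

Derivation:
det is linear in entry M[0][1]: det = old_det + (v - 2) * C_01
Cofactor C_01 = -3
Want det = 0: 24 + (v - 2) * -3 = 0
  (v - 2) = -24 / -3 = 8
  v = 2 + (8) = 10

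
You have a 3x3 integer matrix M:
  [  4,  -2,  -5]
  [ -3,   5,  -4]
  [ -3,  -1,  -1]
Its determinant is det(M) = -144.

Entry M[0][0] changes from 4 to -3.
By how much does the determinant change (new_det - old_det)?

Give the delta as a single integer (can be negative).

Answer: 63

Derivation:
Cofactor C_00 = -9
Entry delta = -3 - 4 = -7
Det delta = entry_delta * cofactor = -7 * -9 = 63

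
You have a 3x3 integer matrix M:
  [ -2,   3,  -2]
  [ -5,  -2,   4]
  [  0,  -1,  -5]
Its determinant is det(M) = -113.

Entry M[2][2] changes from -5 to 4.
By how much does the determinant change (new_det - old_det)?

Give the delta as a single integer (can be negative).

Cofactor C_22 = 19
Entry delta = 4 - -5 = 9
Det delta = entry_delta * cofactor = 9 * 19 = 171

Answer: 171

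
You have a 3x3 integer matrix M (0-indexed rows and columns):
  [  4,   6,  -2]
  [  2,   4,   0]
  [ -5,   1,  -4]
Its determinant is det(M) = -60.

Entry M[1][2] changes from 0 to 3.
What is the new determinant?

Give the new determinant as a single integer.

Answer: -162

Derivation:
det is linear in row 1: changing M[1][2] by delta changes det by delta * cofactor(1,2).
Cofactor C_12 = (-1)^(1+2) * minor(1,2) = -34
Entry delta = 3 - 0 = 3
Det delta = 3 * -34 = -102
New det = -60 + -102 = -162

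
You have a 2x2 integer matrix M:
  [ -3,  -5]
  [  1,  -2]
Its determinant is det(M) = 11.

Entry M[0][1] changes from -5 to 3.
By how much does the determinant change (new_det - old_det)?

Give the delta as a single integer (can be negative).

Cofactor C_01 = -1
Entry delta = 3 - -5 = 8
Det delta = entry_delta * cofactor = 8 * -1 = -8

Answer: -8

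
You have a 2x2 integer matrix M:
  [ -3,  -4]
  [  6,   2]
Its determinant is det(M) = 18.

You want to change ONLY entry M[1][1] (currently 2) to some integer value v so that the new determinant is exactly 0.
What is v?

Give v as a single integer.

det is linear in entry M[1][1]: det = old_det + (v - 2) * C_11
Cofactor C_11 = -3
Want det = 0: 18 + (v - 2) * -3 = 0
  (v - 2) = -18 / -3 = 6
  v = 2 + (6) = 8

Answer: 8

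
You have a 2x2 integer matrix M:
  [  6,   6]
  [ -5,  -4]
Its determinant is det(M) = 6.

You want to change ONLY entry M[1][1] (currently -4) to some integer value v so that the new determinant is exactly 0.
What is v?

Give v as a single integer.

det is linear in entry M[1][1]: det = old_det + (v - -4) * C_11
Cofactor C_11 = 6
Want det = 0: 6 + (v - -4) * 6 = 0
  (v - -4) = -6 / 6 = -1
  v = -4 + (-1) = -5

Answer: -5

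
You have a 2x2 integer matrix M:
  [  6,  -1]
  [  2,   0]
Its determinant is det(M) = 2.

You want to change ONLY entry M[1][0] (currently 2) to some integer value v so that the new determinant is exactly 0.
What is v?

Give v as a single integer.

det is linear in entry M[1][0]: det = old_det + (v - 2) * C_10
Cofactor C_10 = 1
Want det = 0: 2 + (v - 2) * 1 = 0
  (v - 2) = -2 / 1 = -2
  v = 2 + (-2) = 0

Answer: 0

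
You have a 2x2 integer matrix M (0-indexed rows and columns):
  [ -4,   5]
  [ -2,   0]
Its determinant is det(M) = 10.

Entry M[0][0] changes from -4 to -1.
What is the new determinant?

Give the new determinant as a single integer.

Answer: 10

Derivation:
det is linear in row 0: changing M[0][0] by delta changes det by delta * cofactor(0,0).
Cofactor C_00 = (-1)^(0+0) * minor(0,0) = 0
Entry delta = -1 - -4 = 3
Det delta = 3 * 0 = 0
New det = 10 + 0 = 10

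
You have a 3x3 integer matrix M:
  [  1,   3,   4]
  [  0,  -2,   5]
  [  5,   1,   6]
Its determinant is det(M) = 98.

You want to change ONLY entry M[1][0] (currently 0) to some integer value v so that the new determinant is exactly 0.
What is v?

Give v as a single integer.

Answer: 7

Derivation:
det is linear in entry M[1][0]: det = old_det + (v - 0) * C_10
Cofactor C_10 = -14
Want det = 0: 98 + (v - 0) * -14 = 0
  (v - 0) = -98 / -14 = 7
  v = 0 + (7) = 7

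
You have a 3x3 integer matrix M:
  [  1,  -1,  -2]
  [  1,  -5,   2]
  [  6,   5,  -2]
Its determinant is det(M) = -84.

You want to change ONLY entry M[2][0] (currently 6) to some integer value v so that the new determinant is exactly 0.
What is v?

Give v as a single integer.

det is linear in entry M[2][0]: det = old_det + (v - 6) * C_20
Cofactor C_20 = -12
Want det = 0: -84 + (v - 6) * -12 = 0
  (v - 6) = 84 / -12 = -7
  v = 6 + (-7) = -1

Answer: -1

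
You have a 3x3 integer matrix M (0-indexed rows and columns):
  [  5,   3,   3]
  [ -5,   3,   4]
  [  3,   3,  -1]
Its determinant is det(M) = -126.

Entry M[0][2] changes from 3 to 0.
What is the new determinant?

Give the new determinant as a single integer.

det is linear in row 0: changing M[0][2] by delta changes det by delta * cofactor(0,2).
Cofactor C_02 = (-1)^(0+2) * minor(0,2) = -24
Entry delta = 0 - 3 = -3
Det delta = -3 * -24 = 72
New det = -126 + 72 = -54

Answer: -54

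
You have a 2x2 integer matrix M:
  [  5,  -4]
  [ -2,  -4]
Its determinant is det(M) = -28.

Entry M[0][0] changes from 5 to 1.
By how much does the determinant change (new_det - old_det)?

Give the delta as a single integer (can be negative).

Cofactor C_00 = -4
Entry delta = 1 - 5 = -4
Det delta = entry_delta * cofactor = -4 * -4 = 16

Answer: 16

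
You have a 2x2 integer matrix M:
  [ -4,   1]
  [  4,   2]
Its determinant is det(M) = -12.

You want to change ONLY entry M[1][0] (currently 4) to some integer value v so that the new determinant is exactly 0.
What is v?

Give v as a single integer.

det is linear in entry M[1][0]: det = old_det + (v - 4) * C_10
Cofactor C_10 = -1
Want det = 0: -12 + (v - 4) * -1 = 0
  (v - 4) = 12 / -1 = -12
  v = 4 + (-12) = -8

Answer: -8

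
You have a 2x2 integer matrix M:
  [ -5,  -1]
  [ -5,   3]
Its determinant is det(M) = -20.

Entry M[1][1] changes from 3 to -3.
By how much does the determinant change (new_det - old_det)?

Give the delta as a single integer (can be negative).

Cofactor C_11 = -5
Entry delta = -3 - 3 = -6
Det delta = entry_delta * cofactor = -6 * -5 = 30

Answer: 30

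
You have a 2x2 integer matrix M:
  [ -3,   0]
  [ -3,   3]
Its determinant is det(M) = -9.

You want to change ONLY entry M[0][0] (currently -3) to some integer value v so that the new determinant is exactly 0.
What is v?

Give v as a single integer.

det is linear in entry M[0][0]: det = old_det + (v - -3) * C_00
Cofactor C_00 = 3
Want det = 0: -9 + (v - -3) * 3 = 0
  (v - -3) = 9 / 3 = 3
  v = -3 + (3) = 0

Answer: 0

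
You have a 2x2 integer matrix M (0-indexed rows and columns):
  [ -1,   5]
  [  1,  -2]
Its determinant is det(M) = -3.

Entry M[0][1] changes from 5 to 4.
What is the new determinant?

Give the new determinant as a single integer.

Answer: -2

Derivation:
det is linear in row 0: changing M[0][1] by delta changes det by delta * cofactor(0,1).
Cofactor C_01 = (-1)^(0+1) * minor(0,1) = -1
Entry delta = 4 - 5 = -1
Det delta = -1 * -1 = 1
New det = -3 + 1 = -2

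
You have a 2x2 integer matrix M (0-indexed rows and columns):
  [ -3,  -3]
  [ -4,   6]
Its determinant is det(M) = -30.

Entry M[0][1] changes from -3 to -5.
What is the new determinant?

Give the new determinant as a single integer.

det is linear in row 0: changing M[0][1] by delta changes det by delta * cofactor(0,1).
Cofactor C_01 = (-1)^(0+1) * minor(0,1) = 4
Entry delta = -5 - -3 = -2
Det delta = -2 * 4 = -8
New det = -30 + -8 = -38

Answer: -38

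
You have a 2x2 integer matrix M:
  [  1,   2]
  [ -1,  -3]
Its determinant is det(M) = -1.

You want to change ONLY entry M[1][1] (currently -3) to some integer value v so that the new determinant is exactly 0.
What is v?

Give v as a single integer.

Answer: -2

Derivation:
det is linear in entry M[1][1]: det = old_det + (v - -3) * C_11
Cofactor C_11 = 1
Want det = 0: -1 + (v - -3) * 1 = 0
  (v - -3) = 1 / 1 = 1
  v = -3 + (1) = -2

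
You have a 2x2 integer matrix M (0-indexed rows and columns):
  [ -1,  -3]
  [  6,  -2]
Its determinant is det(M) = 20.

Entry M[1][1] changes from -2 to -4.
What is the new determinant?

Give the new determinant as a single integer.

det is linear in row 1: changing M[1][1] by delta changes det by delta * cofactor(1,1).
Cofactor C_11 = (-1)^(1+1) * minor(1,1) = -1
Entry delta = -4 - -2 = -2
Det delta = -2 * -1 = 2
New det = 20 + 2 = 22

Answer: 22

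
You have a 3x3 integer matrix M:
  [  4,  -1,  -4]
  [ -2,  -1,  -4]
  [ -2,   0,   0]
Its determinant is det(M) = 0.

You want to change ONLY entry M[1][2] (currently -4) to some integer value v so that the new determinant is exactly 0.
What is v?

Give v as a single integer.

det is linear in entry M[1][2]: det = old_det + (v - -4) * C_12
Cofactor C_12 = 2
Want det = 0: 0 + (v - -4) * 2 = 0
  (v - -4) = 0 / 2 = 0
  v = -4 + (0) = -4

Answer: -4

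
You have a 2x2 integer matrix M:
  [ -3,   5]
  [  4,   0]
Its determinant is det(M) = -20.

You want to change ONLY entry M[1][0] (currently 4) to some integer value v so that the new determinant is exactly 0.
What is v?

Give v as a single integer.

Answer: 0

Derivation:
det is linear in entry M[1][0]: det = old_det + (v - 4) * C_10
Cofactor C_10 = -5
Want det = 0: -20 + (v - 4) * -5 = 0
  (v - 4) = 20 / -5 = -4
  v = 4 + (-4) = 0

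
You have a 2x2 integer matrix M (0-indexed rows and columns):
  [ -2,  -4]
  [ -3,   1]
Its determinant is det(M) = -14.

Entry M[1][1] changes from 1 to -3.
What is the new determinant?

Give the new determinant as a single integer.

det is linear in row 1: changing M[1][1] by delta changes det by delta * cofactor(1,1).
Cofactor C_11 = (-1)^(1+1) * minor(1,1) = -2
Entry delta = -3 - 1 = -4
Det delta = -4 * -2 = 8
New det = -14 + 8 = -6

Answer: -6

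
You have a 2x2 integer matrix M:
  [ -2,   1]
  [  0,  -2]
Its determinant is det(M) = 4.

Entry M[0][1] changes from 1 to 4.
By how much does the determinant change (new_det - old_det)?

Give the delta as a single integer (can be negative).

Answer: 0

Derivation:
Cofactor C_01 = 0
Entry delta = 4 - 1 = 3
Det delta = entry_delta * cofactor = 3 * 0 = 0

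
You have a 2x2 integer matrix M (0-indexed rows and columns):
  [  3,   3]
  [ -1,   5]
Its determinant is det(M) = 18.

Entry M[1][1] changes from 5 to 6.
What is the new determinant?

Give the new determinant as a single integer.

Answer: 21

Derivation:
det is linear in row 1: changing M[1][1] by delta changes det by delta * cofactor(1,1).
Cofactor C_11 = (-1)^(1+1) * minor(1,1) = 3
Entry delta = 6 - 5 = 1
Det delta = 1 * 3 = 3
New det = 18 + 3 = 21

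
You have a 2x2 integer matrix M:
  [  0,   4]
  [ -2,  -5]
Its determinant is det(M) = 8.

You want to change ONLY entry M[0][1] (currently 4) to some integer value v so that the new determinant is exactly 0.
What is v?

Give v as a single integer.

det is linear in entry M[0][1]: det = old_det + (v - 4) * C_01
Cofactor C_01 = 2
Want det = 0: 8 + (v - 4) * 2 = 0
  (v - 4) = -8 / 2 = -4
  v = 4 + (-4) = 0

Answer: 0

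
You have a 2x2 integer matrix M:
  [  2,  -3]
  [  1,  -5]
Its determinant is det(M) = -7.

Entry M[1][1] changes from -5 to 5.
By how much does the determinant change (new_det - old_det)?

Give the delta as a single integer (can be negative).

Cofactor C_11 = 2
Entry delta = 5 - -5 = 10
Det delta = entry_delta * cofactor = 10 * 2 = 20

Answer: 20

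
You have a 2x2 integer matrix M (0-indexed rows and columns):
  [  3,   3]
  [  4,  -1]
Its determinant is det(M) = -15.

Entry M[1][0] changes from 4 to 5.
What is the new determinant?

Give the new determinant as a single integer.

Answer: -18

Derivation:
det is linear in row 1: changing M[1][0] by delta changes det by delta * cofactor(1,0).
Cofactor C_10 = (-1)^(1+0) * minor(1,0) = -3
Entry delta = 5 - 4 = 1
Det delta = 1 * -3 = -3
New det = -15 + -3 = -18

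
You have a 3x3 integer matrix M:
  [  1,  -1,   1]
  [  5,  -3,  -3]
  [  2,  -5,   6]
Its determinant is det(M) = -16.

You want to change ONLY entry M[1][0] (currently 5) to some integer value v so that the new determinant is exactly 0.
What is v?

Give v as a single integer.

Answer: 21

Derivation:
det is linear in entry M[1][0]: det = old_det + (v - 5) * C_10
Cofactor C_10 = 1
Want det = 0: -16 + (v - 5) * 1 = 0
  (v - 5) = 16 / 1 = 16
  v = 5 + (16) = 21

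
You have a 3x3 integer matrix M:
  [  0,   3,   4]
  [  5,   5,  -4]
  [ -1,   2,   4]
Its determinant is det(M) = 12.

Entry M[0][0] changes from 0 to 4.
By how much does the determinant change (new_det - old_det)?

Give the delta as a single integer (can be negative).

Answer: 112

Derivation:
Cofactor C_00 = 28
Entry delta = 4 - 0 = 4
Det delta = entry_delta * cofactor = 4 * 28 = 112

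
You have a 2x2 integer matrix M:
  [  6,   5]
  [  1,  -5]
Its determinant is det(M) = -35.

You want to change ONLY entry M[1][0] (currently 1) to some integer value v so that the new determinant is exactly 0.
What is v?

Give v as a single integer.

Answer: -6

Derivation:
det is linear in entry M[1][0]: det = old_det + (v - 1) * C_10
Cofactor C_10 = -5
Want det = 0: -35 + (v - 1) * -5 = 0
  (v - 1) = 35 / -5 = -7
  v = 1 + (-7) = -6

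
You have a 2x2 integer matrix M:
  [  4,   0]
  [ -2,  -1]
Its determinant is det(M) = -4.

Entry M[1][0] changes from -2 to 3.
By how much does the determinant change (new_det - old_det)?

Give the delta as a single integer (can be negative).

Answer: 0

Derivation:
Cofactor C_10 = 0
Entry delta = 3 - -2 = 5
Det delta = entry_delta * cofactor = 5 * 0 = 0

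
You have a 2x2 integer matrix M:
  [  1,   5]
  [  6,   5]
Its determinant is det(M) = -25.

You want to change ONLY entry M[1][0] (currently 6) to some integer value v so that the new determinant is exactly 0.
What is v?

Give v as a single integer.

det is linear in entry M[1][0]: det = old_det + (v - 6) * C_10
Cofactor C_10 = -5
Want det = 0: -25 + (v - 6) * -5 = 0
  (v - 6) = 25 / -5 = -5
  v = 6 + (-5) = 1

Answer: 1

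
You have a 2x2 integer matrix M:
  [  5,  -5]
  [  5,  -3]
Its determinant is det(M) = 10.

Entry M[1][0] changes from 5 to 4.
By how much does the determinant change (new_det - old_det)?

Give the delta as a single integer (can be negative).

Answer: -5

Derivation:
Cofactor C_10 = 5
Entry delta = 4 - 5 = -1
Det delta = entry_delta * cofactor = -1 * 5 = -5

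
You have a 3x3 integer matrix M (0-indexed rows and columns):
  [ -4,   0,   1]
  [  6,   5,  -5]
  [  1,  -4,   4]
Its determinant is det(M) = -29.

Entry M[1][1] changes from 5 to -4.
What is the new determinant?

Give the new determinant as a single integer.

Answer: 124

Derivation:
det is linear in row 1: changing M[1][1] by delta changes det by delta * cofactor(1,1).
Cofactor C_11 = (-1)^(1+1) * minor(1,1) = -17
Entry delta = -4 - 5 = -9
Det delta = -9 * -17 = 153
New det = -29 + 153 = 124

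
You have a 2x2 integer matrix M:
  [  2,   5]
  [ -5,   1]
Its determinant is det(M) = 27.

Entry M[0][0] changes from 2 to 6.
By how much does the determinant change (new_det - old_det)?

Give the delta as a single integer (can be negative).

Answer: 4

Derivation:
Cofactor C_00 = 1
Entry delta = 6 - 2 = 4
Det delta = entry_delta * cofactor = 4 * 1 = 4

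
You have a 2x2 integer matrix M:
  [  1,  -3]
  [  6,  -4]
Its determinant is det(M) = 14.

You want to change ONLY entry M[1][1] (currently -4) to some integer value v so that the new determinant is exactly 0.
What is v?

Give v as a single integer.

det is linear in entry M[1][1]: det = old_det + (v - -4) * C_11
Cofactor C_11 = 1
Want det = 0: 14 + (v - -4) * 1 = 0
  (v - -4) = -14 / 1 = -14
  v = -4 + (-14) = -18

Answer: -18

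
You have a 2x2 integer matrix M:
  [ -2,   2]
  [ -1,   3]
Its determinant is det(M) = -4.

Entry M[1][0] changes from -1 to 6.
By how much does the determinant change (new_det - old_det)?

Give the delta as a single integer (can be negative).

Cofactor C_10 = -2
Entry delta = 6 - -1 = 7
Det delta = entry_delta * cofactor = 7 * -2 = -14

Answer: -14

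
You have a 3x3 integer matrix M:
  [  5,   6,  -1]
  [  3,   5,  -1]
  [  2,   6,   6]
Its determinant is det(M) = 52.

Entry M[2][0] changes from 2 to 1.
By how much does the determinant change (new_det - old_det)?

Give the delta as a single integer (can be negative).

Answer: 1

Derivation:
Cofactor C_20 = -1
Entry delta = 1 - 2 = -1
Det delta = entry_delta * cofactor = -1 * -1 = 1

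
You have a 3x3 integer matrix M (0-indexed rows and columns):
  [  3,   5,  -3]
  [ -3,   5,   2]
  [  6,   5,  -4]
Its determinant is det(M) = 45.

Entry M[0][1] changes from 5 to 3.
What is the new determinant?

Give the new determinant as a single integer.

det is linear in row 0: changing M[0][1] by delta changes det by delta * cofactor(0,1).
Cofactor C_01 = (-1)^(0+1) * minor(0,1) = 0
Entry delta = 3 - 5 = -2
Det delta = -2 * 0 = 0
New det = 45 + 0 = 45

Answer: 45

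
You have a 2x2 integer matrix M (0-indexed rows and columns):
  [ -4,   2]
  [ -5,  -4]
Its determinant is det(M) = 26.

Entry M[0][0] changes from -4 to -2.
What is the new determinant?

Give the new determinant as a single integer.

Answer: 18

Derivation:
det is linear in row 0: changing M[0][0] by delta changes det by delta * cofactor(0,0).
Cofactor C_00 = (-1)^(0+0) * minor(0,0) = -4
Entry delta = -2 - -4 = 2
Det delta = 2 * -4 = -8
New det = 26 + -8 = 18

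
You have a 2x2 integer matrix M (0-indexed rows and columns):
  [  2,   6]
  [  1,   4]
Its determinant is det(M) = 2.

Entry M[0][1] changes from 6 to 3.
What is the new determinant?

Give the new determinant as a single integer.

Answer: 5

Derivation:
det is linear in row 0: changing M[0][1] by delta changes det by delta * cofactor(0,1).
Cofactor C_01 = (-1)^(0+1) * minor(0,1) = -1
Entry delta = 3 - 6 = -3
Det delta = -3 * -1 = 3
New det = 2 + 3 = 5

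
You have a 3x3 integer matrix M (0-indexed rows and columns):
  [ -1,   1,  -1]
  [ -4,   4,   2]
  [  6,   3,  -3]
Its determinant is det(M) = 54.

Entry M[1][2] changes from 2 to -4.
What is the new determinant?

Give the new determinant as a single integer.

Answer: 0

Derivation:
det is linear in row 1: changing M[1][2] by delta changes det by delta * cofactor(1,2).
Cofactor C_12 = (-1)^(1+2) * minor(1,2) = 9
Entry delta = -4 - 2 = -6
Det delta = -6 * 9 = -54
New det = 54 + -54 = 0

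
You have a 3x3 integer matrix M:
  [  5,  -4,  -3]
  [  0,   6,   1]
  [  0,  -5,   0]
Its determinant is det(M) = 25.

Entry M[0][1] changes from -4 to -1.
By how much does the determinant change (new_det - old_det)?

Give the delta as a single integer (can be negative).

Cofactor C_01 = 0
Entry delta = -1 - -4 = 3
Det delta = entry_delta * cofactor = 3 * 0 = 0

Answer: 0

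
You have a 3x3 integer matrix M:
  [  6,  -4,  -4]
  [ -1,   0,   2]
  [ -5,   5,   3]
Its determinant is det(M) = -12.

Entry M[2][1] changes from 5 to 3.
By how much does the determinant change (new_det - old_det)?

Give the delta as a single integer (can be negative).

Cofactor C_21 = -8
Entry delta = 3 - 5 = -2
Det delta = entry_delta * cofactor = -2 * -8 = 16

Answer: 16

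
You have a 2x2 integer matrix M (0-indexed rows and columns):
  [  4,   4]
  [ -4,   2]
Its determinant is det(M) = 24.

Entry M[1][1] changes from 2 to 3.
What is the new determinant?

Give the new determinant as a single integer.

Answer: 28

Derivation:
det is linear in row 1: changing M[1][1] by delta changes det by delta * cofactor(1,1).
Cofactor C_11 = (-1)^(1+1) * minor(1,1) = 4
Entry delta = 3 - 2 = 1
Det delta = 1 * 4 = 4
New det = 24 + 4 = 28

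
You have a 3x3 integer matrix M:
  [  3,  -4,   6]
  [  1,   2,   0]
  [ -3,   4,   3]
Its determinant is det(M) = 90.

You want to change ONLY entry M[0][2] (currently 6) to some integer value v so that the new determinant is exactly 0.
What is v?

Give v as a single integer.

det is linear in entry M[0][2]: det = old_det + (v - 6) * C_02
Cofactor C_02 = 10
Want det = 0: 90 + (v - 6) * 10 = 0
  (v - 6) = -90 / 10 = -9
  v = 6 + (-9) = -3

Answer: -3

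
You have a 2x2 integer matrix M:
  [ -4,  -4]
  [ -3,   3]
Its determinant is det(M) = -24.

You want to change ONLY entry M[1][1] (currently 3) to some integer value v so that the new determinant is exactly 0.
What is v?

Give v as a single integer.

Answer: -3

Derivation:
det is linear in entry M[1][1]: det = old_det + (v - 3) * C_11
Cofactor C_11 = -4
Want det = 0: -24 + (v - 3) * -4 = 0
  (v - 3) = 24 / -4 = -6
  v = 3 + (-6) = -3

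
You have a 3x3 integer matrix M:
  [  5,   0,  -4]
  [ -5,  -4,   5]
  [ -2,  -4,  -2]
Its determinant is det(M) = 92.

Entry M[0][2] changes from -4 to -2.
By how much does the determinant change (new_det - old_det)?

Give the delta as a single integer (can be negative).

Cofactor C_02 = 12
Entry delta = -2 - -4 = 2
Det delta = entry_delta * cofactor = 2 * 12 = 24

Answer: 24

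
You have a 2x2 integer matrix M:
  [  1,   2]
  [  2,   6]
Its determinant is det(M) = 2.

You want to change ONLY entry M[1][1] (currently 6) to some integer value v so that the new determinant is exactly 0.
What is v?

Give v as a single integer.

det is linear in entry M[1][1]: det = old_det + (v - 6) * C_11
Cofactor C_11 = 1
Want det = 0: 2 + (v - 6) * 1 = 0
  (v - 6) = -2 / 1 = -2
  v = 6 + (-2) = 4

Answer: 4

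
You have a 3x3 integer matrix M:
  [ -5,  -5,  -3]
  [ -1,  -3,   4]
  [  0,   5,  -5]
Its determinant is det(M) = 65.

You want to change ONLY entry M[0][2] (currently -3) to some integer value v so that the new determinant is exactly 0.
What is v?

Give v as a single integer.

Answer: 10

Derivation:
det is linear in entry M[0][2]: det = old_det + (v - -3) * C_02
Cofactor C_02 = -5
Want det = 0: 65 + (v - -3) * -5 = 0
  (v - -3) = -65 / -5 = 13
  v = -3 + (13) = 10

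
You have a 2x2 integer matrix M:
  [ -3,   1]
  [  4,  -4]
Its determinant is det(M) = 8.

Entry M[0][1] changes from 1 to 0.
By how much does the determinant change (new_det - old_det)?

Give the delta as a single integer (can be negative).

Cofactor C_01 = -4
Entry delta = 0 - 1 = -1
Det delta = entry_delta * cofactor = -1 * -4 = 4

Answer: 4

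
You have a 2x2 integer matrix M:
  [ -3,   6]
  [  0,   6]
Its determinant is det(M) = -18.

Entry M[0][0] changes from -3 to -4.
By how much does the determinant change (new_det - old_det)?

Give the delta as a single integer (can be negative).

Answer: -6

Derivation:
Cofactor C_00 = 6
Entry delta = -4 - -3 = -1
Det delta = entry_delta * cofactor = -1 * 6 = -6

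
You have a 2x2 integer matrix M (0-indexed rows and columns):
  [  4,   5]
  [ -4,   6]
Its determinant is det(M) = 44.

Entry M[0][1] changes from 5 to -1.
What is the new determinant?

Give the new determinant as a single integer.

det is linear in row 0: changing M[0][1] by delta changes det by delta * cofactor(0,1).
Cofactor C_01 = (-1)^(0+1) * minor(0,1) = 4
Entry delta = -1 - 5 = -6
Det delta = -6 * 4 = -24
New det = 44 + -24 = 20

Answer: 20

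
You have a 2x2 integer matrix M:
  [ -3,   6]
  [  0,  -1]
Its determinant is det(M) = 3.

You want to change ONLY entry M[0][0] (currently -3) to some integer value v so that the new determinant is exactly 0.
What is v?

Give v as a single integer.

Answer: 0

Derivation:
det is linear in entry M[0][0]: det = old_det + (v - -3) * C_00
Cofactor C_00 = -1
Want det = 0: 3 + (v - -3) * -1 = 0
  (v - -3) = -3 / -1 = 3
  v = -3 + (3) = 0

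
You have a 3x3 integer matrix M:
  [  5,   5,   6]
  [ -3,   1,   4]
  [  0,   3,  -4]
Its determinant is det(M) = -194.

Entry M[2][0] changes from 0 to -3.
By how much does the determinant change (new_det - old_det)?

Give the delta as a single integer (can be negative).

Cofactor C_20 = 14
Entry delta = -3 - 0 = -3
Det delta = entry_delta * cofactor = -3 * 14 = -42

Answer: -42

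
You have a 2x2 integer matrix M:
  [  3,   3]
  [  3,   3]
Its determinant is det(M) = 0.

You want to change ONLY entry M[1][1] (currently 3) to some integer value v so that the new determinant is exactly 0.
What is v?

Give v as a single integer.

det is linear in entry M[1][1]: det = old_det + (v - 3) * C_11
Cofactor C_11 = 3
Want det = 0: 0 + (v - 3) * 3 = 0
  (v - 3) = 0 / 3 = 0
  v = 3 + (0) = 3

Answer: 3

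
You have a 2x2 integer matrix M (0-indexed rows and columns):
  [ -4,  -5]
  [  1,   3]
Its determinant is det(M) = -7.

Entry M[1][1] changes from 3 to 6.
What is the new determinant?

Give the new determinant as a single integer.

det is linear in row 1: changing M[1][1] by delta changes det by delta * cofactor(1,1).
Cofactor C_11 = (-1)^(1+1) * minor(1,1) = -4
Entry delta = 6 - 3 = 3
Det delta = 3 * -4 = -12
New det = -7 + -12 = -19

Answer: -19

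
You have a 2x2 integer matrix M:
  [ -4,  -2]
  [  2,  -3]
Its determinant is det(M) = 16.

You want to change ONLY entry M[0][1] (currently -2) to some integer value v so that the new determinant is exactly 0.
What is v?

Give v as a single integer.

det is linear in entry M[0][1]: det = old_det + (v - -2) * C_01
Cofactor C_01 = -2
Want det = 0: 16 + (v - -2) * -2 = 0
  (v - -2) = -16 / -2 = 8
  v = -2 + (8) = 6

Answer: 6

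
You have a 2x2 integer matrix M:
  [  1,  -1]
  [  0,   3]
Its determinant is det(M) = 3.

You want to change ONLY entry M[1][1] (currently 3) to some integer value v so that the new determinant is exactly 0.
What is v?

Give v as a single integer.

Answer: 0

Derivation:
det is linear in entry M[1][1]: det = old_det + (v - 3) * C_11
Cofactor C_11 = 1
Want det = 0: 3 + (v - 3) * 1 = 0
  (v - 3) = -3 / 1 = -3
  v = 3 + (-3) = 0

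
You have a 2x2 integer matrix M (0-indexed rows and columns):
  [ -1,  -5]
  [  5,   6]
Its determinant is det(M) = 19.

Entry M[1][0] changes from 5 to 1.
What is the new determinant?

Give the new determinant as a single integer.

Answer: -1

Derivation:
det is linear in row 1: changing M[1][0] by delta changes det by delta * cofactor(1,0).
Cofactor C_10 = (-1)^(1+0) * minor(1,0) = 5
Entry delta = 1 - 5 = -4
Det delta = -4 * 5 = -20
New det = 19 + -20 = -1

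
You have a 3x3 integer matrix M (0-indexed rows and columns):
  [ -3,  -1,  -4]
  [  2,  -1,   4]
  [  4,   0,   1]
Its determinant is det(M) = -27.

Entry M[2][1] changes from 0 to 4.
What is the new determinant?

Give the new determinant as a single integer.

Answer: -11

Derivation:
det is linear in row 2: changing M[2][1] by delta changes det by delta * cofactor(2,1).
Cofactor C_21 = (-1)^(2+1) * minor(2,1) = 4
Entry delta = 4 - 0 = 4
Det delta = 4 * 4 = 16
New det = -27 + 16 = -11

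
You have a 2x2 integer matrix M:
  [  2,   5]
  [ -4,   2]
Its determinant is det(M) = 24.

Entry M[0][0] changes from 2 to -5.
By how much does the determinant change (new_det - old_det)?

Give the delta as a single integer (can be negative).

Answer: -14

Derivation:
Cofactor C_00 = 2
Entry delta = -5 - 2 = -7
Det delta = entry_delta * cofactor = -7 * 2 = -14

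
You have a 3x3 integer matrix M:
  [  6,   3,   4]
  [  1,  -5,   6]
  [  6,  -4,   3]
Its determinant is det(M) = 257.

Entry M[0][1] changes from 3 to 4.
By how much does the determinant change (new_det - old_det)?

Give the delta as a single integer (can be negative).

Answer: 33

Derivation:
Cofactor C_01 = 33
Entry delta = 4 - 3 = 1
Det delta = entry_delta * cofactor = 1 * 33 = 33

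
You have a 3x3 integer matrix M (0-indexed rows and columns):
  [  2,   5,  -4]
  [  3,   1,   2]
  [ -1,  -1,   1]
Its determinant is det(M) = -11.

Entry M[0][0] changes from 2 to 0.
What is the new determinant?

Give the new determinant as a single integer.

Answer: -17

Derivation:
det is linear in row 0: changing M[0][0] by delta changes det by delta * cofactor(0,0).
Cofactor C_00 = (-1)^(0+0) * minor(0,0) = 3
Entry delta = 0 - 2 = -2
Det delta = -2 * 3 = -6
New det = -11 + -6 = -17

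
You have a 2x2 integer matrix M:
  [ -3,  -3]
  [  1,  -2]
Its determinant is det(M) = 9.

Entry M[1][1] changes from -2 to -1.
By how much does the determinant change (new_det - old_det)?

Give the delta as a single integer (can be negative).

Answer: -3

Derivation:
Cofactor C_11 = -3
Entry delta = -1 - -2 = 1
Det delta = entry_delta * cofactor = 1 * -3 = -3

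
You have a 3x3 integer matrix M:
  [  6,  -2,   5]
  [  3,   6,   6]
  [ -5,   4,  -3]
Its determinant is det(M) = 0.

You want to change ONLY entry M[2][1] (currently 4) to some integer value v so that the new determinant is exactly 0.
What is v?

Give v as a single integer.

Answer: 4

Derivation:
det is linear in entry M[2][1]: det = old_det + (v - 4) * C_21
Cofactor C_21 = -21
Want det = 0: 0 + (v - 4) * -21 = 0
  (v - 4) = 0 / -21 = 0
  v = 4 + (0) = 4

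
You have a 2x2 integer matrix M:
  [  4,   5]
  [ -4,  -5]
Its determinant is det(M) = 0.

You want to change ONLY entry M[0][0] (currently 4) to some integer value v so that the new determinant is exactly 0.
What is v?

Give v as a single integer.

det is linear in entry M[0][0]: det = old_det + (v - 4) * C_00
Cofactor C_00 = -5
Want det = 0: 0 + (v - 4) * -5 = 0
  (v - 4) = 0 / -5 = 0
  v = 4 + (0) = 4

Answer: 4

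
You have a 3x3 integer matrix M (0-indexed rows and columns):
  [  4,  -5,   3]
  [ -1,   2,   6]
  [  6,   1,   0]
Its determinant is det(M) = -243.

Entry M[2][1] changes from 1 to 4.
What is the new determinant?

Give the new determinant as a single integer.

det is linear in row 2: changing M[2][1] by delta changes det by delta * cofactor(2,1).
Cofactor C_21 = (-1)^(2+1) * minor(2,1) = -27
Entry delta = 4 - 1 = 3
Det delta = 3 * -27 = -81
New det = -243 + -81 = -324

Answer: -324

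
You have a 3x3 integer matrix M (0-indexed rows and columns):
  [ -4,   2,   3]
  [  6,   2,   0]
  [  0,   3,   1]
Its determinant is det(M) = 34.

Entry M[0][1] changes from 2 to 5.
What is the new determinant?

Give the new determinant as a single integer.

det is linear in row 0: changing M[0][1] by delta changes det by delta * cofactor(0,1).
Cofactor C_01 = (-1)^(0+1) * minor(0,1) = -6
Entry delta = 5 - 2 = 3
Det delta = 3 * -6 = -18
New det = 34 + -18 = 16

Answer: 16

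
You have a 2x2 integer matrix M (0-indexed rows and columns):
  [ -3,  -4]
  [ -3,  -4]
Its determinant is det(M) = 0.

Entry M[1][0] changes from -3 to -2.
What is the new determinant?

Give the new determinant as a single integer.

det is linear in row 1: changing M[1][0] by delta changes det by delta * cofactor(1,0).
Cofactor C_10 = (-1)^(1+0) * minor(1,0) = 4
Entry delta = -2 - -3 = 1
Det delta = 1 * 4 = 4
New det = 0 + 4 = 4

Answer: 4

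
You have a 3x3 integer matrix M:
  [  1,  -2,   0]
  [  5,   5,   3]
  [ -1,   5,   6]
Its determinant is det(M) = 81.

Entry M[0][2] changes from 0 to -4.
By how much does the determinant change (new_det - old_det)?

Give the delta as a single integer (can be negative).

Cofactor C_02 = 30
Entry delta = -4 - 0 = -4
Det delta = entry_delta * cofactor = -4 * 30 = -120

Answer: -120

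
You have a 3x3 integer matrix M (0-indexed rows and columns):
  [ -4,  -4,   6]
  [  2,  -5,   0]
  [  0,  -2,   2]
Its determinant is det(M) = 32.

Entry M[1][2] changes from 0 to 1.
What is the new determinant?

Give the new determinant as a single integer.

Answer: 24

Derivation:
det is linear in row 1: changing M[1][2] by delta changes det by delta * cofactor(1,2).
Cofactor C_12 = (-1)^(1+2) * minor(1,2) = -8
Entry delta = 1 - 0 = 1
Det delta = 1 * -8 = -8
New det = 32 + -8 = 24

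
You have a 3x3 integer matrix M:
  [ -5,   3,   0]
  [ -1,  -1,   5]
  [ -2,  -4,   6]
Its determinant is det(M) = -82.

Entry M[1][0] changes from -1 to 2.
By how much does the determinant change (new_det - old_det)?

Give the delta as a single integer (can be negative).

Answer: -54

Derivation:
Cofactor C_10 = -18
Entry delta = 2 - -1 = 3
Det delta = entry_delta * cofactor = 3 * -18 = -54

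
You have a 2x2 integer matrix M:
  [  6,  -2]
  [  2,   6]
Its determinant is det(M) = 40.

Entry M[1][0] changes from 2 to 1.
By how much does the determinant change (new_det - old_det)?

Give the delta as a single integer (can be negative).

Answer: -2

Derivation:
Cofactor C_10 = 2
Entry delta = 1 - 2 = -1
Det delta = entry_delta * cofactor = -1 * 2 = -2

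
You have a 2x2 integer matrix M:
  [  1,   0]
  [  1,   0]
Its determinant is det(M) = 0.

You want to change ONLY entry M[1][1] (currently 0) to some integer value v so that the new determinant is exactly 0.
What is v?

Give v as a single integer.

Answer: 0

Derivation:
det is linear in entry M[1][1]: det = old_det + (v - 0) * C_11
Cofactor C_11 = 1
Want det = 0: 0 + (v - 0) * 1 = 0
  (v - 0) = 0 / 1 = 0
  v = 0 + (0) = 0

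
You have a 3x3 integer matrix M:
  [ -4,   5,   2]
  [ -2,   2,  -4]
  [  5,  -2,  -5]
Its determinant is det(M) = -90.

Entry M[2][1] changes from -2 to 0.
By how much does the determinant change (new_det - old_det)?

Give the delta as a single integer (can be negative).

Cofactor C_21 = -20
Entry delta = 0 - -2 = 2
Det delta = entry_delta * cofactor = 2 * -20 = -40

Answer: -40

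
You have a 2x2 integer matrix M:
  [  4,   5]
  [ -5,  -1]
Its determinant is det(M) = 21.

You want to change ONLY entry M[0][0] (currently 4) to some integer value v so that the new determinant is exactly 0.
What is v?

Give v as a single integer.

Answer: 25

Derivation:
det is linear in entry M[0][0]: det = old_det + (v - 4) * C_00
Cofactor C_00 = -1
Want det = 0: 21 + (v - 4) * -1 = 0
  (v - 4) = -21 / -1 = 21
  v = 4 + (21) = 25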